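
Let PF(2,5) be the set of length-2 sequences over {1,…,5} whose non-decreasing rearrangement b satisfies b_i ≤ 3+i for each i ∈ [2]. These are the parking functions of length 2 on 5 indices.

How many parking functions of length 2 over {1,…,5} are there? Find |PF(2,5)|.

24

|PF| = (6−2)·6^(2−1) = 4·6 = 24 [KW]
Example (1,3) → sorted (1,3): b_i ≤ 3+i ∀i, a PF.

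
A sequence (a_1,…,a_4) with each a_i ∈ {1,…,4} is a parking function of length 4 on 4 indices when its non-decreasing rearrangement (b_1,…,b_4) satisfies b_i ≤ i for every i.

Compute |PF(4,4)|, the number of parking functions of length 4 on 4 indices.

|PF(4,4)| = (4−4+1)·(4+1)^(4−1) = 1×125 = 125
One tuple (1,4,2,2) → sorted (1,2,2,4): b_i ≤ i ∀i, a PF.

125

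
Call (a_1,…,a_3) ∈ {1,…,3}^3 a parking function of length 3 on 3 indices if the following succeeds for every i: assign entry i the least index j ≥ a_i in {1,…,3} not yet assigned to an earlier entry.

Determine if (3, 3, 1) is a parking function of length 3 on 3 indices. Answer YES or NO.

NO

Order a: b = (1, 3, 3).
  b_1=1 ≤ 1
  b_2=3 > 2
  fails at i=2 ⇒ NO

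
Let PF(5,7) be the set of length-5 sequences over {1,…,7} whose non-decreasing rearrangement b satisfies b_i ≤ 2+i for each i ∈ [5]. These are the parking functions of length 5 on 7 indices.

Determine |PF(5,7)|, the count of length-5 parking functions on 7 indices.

12288

#PF = 3·8^4 = 3·4096 = 12288 [KW]
Example (3,2,6,4,4) → sorted (2,3,4,4,6): b_i ≤ 2+i ∀i, a PF.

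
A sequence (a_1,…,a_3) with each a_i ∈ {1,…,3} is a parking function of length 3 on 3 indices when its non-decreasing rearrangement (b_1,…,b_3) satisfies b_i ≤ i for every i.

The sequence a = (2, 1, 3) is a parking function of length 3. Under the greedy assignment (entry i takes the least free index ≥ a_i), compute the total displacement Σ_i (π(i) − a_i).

0

Σπ = 3·4/2 = 6 (π permutes [3]); Σa = 2+1+3 = 6; disp = 6−6 = 0.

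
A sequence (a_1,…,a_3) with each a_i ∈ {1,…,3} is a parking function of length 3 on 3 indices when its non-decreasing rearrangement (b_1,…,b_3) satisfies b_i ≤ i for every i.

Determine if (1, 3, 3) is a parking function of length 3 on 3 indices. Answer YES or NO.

Rearranged: b = (1, 3, 3).
  b_1=1 ≤ 1
  b_2=3 > 2
  fails at i=2 ⇒ NO

NO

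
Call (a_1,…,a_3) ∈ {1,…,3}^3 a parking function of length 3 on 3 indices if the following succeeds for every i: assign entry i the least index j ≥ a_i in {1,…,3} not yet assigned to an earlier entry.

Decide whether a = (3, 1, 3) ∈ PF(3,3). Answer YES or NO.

NO

Rearranged: b = (1, 3, 3).
  b_1=1 ≤ 1
  b_2=3 > 2
  fails at i=2 ⇒ NO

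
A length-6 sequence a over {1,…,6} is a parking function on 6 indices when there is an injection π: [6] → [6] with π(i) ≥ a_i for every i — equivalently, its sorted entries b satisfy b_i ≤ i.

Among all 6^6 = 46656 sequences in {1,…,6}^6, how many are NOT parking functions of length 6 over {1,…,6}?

|PF(6,6)| = (6−6+1)·(6+1)^(6−1) = 1×16807 = 16807
Check (6,3,2,3,5,6) → sorted (2,3,3,5,6,6): b_1=2>1, not a PF.
Total 46656; non-PF = 46656−16807 = 29849

29849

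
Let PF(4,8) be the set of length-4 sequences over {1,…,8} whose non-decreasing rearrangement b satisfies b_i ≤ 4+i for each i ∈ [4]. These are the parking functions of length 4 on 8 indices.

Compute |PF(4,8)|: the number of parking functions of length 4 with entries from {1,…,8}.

3645

|PF| = (8−4+1)·(8+1)^(4−1) = 5×729 = 3645 [KW]
One tuple (7,3,1,3) → sorted (1,3,3,7): b_i ≤ 4+i ∀i, a PF.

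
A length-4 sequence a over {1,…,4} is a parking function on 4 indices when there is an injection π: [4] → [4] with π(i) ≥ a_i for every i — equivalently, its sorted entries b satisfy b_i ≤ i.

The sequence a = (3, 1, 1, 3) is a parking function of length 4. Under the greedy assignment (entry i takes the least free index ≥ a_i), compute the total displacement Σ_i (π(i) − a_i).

Σπ = 10 ({1..4} each once); Σa = 3+1+1+3 = 8; disp = 10−8 = 2.

2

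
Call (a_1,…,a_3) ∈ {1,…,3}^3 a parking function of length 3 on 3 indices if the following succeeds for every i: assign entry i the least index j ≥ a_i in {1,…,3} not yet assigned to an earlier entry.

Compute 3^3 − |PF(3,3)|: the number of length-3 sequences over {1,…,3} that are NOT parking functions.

Count = 1·4^2 = 1×16 = 16
Example (3,2,3) → sorted (2,3,3): b_1=2>1, not a PF.
So 27 − 16 = 11 fail.

11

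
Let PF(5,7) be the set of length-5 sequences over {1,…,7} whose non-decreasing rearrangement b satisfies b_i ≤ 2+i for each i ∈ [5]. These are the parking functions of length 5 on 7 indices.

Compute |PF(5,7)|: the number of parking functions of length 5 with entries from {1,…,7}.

12288

Count = (8−5)·8^(5−1) = 3×4096 = 12288 [KW]
E.g. (2,3,2,3,2) → sorted (2,2,2,3,3): b_i ≤ 2+i ∀i, a PF.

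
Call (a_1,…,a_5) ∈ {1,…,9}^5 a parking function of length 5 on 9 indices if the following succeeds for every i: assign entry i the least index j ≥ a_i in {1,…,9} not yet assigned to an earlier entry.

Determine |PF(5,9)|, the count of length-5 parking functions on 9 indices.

Count = (9+1−5)·(9+1)^{5−1} = 5 · 10000 = 50000
One tuple (6,8,3,6,2) → sorted (2,3,6,6,8): b_i ≤ 4+i ∀i, a PF.

50000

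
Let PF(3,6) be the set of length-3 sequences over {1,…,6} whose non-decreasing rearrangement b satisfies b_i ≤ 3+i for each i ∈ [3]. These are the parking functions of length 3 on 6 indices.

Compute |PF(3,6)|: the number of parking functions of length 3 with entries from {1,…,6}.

|PF| = (7−3)·7^(3−1) = 4 · 49 = 196 [KW]
Example (1,4,5) → sorted (1,4,5): b_i ≤ 3+i ∀i, a PF.

196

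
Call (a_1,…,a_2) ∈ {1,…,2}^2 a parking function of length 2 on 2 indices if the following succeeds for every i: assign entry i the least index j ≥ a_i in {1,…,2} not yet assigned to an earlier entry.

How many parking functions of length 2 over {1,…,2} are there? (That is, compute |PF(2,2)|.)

#PF = (2+1−2)·(2+1)^{2−1} = 1 · 3 = 3 (Konheim–Weiss)
One tuple (1,2) → sorted (1,2): b_i ≤ i ∀i, a PF.

3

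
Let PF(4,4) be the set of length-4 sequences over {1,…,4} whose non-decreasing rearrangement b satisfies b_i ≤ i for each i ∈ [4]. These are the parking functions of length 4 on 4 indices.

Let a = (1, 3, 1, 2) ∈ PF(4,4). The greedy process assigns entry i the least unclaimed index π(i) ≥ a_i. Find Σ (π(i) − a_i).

3

Σπ = 4·5/2 = 10 (π permutes [4]); Σa = 1+3+1+2 = 7; disp = 10−7 = 3.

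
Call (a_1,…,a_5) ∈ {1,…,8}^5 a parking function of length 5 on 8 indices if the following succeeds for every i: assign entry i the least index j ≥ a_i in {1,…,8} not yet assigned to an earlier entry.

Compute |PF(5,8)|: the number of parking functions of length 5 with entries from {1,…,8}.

26244

Count = (8+1−5)·(8+1)^{5−1} = 4 · 6561 = 26244 (Konheim–Weiss)
One tuple (4,6,1,5,6) → sorted (1,4,5,6,6): b_i ≤ 3+i ∀i, a PF.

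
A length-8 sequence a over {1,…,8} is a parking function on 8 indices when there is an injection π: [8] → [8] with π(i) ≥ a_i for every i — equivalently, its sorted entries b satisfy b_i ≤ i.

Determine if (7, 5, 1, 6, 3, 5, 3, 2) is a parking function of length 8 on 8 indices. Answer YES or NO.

YES

Sorted: b = (1, 2, 3, 3, 5, 5, 6, 7).
  b_1=1 ≤ 1
  b_2=2 ≤ 2
  b_3=3 ≤ 3
  b_4=3 ≤ 4
  b_5=5 ≤ 5
  b_6=5 ≤ 6
  b_7=6 ≤ 7
  b_8=7 ≤ 8
All bounds hold ⇒ YES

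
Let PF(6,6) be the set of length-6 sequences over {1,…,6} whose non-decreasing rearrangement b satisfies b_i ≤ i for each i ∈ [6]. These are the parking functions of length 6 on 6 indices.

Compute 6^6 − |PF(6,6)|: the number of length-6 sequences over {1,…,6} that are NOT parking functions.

Count = (6−6+1)·(6+1)^(6−1) = 1·16807 = 16807
One tuple (3,3,3,3,6,3) → sorted (3,3,3,3,3,6): b_1=3>1, not a PF.
Total 46656; non-PF = 46656−16807 = 29849

29849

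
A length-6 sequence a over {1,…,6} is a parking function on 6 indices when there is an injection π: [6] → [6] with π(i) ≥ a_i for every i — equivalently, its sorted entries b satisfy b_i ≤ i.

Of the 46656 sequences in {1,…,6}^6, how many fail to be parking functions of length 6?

#PF = (6−6+1)·(6+1)^(6−1) = 1·16807 = 16807 (Pollak)
One tuple (6,5,6,4,6,4) → sorted (4,4,5,6,6,6): b_1=4>1, not a PF.
6^6 − 16807 = 46656 − 16807 = 29849

29849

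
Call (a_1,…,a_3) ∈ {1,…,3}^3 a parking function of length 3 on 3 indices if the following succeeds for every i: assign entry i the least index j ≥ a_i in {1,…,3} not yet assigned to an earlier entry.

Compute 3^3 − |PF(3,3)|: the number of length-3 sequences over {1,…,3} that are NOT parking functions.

Count = (3−3+1)·(3+1)^(3−1) = 1×16 = 16
Check (3,3,2) → sorted (2,3,3): b_1=2>1, not a PF.
3^3 − 16 = 27 − 16 = 11

11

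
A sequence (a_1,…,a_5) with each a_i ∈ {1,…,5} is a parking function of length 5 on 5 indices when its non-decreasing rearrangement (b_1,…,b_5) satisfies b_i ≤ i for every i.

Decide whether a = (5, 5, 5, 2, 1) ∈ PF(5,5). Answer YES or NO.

Rearranged: b = (1, 2, 5, 5, 5).
  b_1=1 ≤ 1
  b_2=2 ≤ 2
  b_3=5 > 3
  fails at i=3 ⇒ NO

NO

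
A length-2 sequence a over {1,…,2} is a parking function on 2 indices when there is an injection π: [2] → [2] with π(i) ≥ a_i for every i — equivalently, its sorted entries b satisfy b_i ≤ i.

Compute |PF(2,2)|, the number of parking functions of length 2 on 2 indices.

|PF| = (2+1−2)·(2+1)^{2−1} = 1·3 = 3 (Pollak)
Check (1,2) → sorted (1,2): b_i ≤ i ∀i, a PF.

3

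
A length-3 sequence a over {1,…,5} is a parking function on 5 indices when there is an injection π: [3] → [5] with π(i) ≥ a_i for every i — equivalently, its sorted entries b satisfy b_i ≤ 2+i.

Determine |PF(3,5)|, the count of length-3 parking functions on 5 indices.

|PF| = (6−3)·6^(3−1) = 3×36 = 108
Check (4,3,4) → sorted (3,4,4): b_i ≤ 2+i ∀i, a PF.

108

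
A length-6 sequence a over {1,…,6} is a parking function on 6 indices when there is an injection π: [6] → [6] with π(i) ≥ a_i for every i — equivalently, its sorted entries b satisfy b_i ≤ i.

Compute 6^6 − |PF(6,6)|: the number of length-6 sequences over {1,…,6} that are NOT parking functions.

29849

|PF| = (6+1−6)·(6+1)^{6−1} = 1·16807 = 16807 (Pollak)
One tuple (5,2,2,2,2,4) → sorted (2,2,2,2,4,5): b_1=2>1, not a PF.
Total 46656; non-PF = 46656−16807 = 29849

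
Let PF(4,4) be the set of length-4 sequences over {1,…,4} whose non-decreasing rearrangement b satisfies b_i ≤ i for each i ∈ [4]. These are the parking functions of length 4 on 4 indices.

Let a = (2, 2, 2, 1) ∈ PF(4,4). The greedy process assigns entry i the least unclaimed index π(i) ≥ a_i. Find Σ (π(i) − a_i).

Σπ = 10 ({1..4} each once); Σa = 2+2+2+1 = 7; disp = 10−7 = 3.

3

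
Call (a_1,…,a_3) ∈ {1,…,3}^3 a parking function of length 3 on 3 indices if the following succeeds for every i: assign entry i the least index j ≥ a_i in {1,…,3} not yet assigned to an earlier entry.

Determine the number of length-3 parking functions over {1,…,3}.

16

|PF| = (3+1−3)·(3+1)^{3−1} = 1 · 16 = 16 [KW]
Example (1,3,2) → sorted (1,2,3): b_i ≤ i ∀i, a PF.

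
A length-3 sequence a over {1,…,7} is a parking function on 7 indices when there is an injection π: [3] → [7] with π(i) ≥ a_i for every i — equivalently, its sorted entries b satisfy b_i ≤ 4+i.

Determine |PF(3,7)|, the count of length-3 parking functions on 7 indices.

320

#PF = (8−3)·8^(3−1) = 5·64 = 320 (Konheim–Weiss)
E.g. (3,6,7) → sorted (3,6,7): b_i ≤ 4+i ∀i, a PF.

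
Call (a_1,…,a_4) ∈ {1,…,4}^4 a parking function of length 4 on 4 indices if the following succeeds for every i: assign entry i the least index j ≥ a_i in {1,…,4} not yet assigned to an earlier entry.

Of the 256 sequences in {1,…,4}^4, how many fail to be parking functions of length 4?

131

|PF| = (4−4+1)·(4+1)^(4−1) = 1×125 = 125 (Pollak)
Example (4,4,3,4) → sorted (3,4,4,4): b_1=3>1, not a PF.
Total 256; non-PF = 256−125 = 131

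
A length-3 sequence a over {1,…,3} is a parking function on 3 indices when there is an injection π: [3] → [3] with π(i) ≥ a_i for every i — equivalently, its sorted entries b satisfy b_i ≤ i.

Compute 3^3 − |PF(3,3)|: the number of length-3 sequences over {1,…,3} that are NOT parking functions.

11

#PF = (4−3)·4^(3−1) = 1 · 16 = 16 (Pollak)
Check (3,3,3) → sorted (3,3,3): b_1=3>1, not a PF.
3^3 − 16 = 27 − 16 = 11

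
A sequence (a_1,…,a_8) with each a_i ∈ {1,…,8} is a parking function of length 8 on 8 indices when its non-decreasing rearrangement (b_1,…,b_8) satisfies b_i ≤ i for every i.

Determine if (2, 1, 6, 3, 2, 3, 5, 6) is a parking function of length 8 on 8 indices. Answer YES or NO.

Rearranged: b = (1, 2, 2, 3, 3, 5, 6, 6).
  b_1=1 ≤ 1
  b_2=2 ≤ 2
  b_3=2 ≤ 3
  b_4=3 ≤ 4
  b_5=3 ≤ 5
  b_6=5 ≤ 6
  b_7=6 ≤ 7
  b_8=6 ≤ 8
All bounds hold ⇒ YES

YES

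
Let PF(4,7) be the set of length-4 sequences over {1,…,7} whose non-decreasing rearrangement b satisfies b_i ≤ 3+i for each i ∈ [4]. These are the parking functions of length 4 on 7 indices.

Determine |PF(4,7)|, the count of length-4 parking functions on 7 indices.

Count = 4·8^3 = 4×512 = 2048
E.g. (7,6,3,1) → sorted (1,3,6,7): b_i ≤ 3+i ∀i, a PF.

2048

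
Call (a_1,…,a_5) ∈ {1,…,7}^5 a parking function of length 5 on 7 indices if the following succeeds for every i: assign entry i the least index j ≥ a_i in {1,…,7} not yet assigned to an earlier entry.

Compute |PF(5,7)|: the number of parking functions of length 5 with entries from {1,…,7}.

|PF(5,7)| = (8−5)·8^(5−1) = 3·4096 = 12288
E.g. (3,1,1,5,4) → sorted (1,1,3,4,5): b_i ≤ 2+i ∀i, a PF.

12288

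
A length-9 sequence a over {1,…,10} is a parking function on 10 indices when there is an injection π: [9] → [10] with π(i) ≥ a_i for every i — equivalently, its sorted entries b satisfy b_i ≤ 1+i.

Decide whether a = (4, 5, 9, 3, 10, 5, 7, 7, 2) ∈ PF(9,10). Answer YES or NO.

YES

Sorted: b = (2, 3, 4, 5, 5, 7, 7, 9, 10).
  b_1=2 ≤ 2
  b_2=3 ≤ 3
  b_3=4 ≤ 4
  b_4=5 ≤ 5
  b_5=5 ≤ 6
  b_6=7 ≤ 7
  b_7=7 ≤ 8
  b_8=9 ≤ 9
  b_9=10 ≤ 10
All bounds hold ⇒ YES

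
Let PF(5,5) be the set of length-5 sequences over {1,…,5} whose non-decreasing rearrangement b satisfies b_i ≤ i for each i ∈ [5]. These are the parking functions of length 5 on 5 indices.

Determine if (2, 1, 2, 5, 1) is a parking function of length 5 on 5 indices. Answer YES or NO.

Rearranged: b = (1, 1, 2, 2, 5).
  b_1=1 ≤ 1
  b_2=1 ≤ 2
  b_3=2 ≤ 3
  b_4=2 ≤ 4
  b_5=5 ≤ 5
All bounds hold ⇒ YES

YES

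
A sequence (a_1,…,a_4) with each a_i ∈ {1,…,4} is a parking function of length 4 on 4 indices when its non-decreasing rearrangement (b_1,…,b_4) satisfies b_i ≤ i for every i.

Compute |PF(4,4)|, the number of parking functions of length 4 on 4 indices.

#PF = 1·5^3 = 1 · 125 = 125 (Pollak)
Check (1,4,2,3) → sorted (1,2,3,4): b_i ≤ i ∀i, a PF.

125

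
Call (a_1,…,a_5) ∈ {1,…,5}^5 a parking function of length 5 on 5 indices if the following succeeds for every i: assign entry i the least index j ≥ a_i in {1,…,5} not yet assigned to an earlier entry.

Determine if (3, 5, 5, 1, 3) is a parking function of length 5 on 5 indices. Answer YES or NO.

Sorted: b = (1, 3, 3, 5, 5).
  b_1=1 ≤ 1
  b_2=3 > 2
  fails at i=2 ⇒ NO

NO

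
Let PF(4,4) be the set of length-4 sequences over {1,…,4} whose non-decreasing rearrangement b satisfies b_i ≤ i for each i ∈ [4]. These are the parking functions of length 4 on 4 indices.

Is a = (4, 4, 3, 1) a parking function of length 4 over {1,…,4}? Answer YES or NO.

Sorted: b = (1, 3, 4, 4).
  b_1=1 ≤ 1
  b_2=3 > 2
  fails at i=2 ⇒ NO

NO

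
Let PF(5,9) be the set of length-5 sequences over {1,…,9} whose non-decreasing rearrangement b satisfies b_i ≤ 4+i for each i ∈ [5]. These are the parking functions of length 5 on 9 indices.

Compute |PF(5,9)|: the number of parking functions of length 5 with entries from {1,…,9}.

50000

|PF(5,9)| = 5·10^4 = 5×10000 = 50000 [KW]
E.g. (8,4,3,7,6) → sorted (3,4,6,7,8): b_i ≤ 4+i ∀i, a PF.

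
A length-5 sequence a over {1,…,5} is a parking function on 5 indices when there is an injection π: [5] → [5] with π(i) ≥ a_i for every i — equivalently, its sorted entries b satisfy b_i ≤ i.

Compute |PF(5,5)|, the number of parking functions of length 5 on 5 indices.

1296

|PF| = 1·6^4 = 1×1296 = 1296 (Konheim–Weiss)
One tuple (2,3,1,1,1) → sorted (1,1,1,2,3): b_i ≤ i ∀i, a PF.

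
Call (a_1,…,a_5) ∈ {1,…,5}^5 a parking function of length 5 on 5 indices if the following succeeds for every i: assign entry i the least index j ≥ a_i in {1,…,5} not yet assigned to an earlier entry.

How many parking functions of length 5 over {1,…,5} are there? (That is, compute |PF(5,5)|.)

1296

|PF| = 1·6^4 = 1·1296 = 1296
Example (4,1,1,3,5) → sorted (1,1,3,4,5): b_i ≤ i ∀i, a PF.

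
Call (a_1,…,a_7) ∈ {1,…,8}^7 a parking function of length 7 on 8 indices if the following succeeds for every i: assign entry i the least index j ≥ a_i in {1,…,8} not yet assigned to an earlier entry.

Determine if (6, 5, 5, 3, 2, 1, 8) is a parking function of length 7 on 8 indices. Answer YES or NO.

YES

Sorted: b = (1, 2, 3, 5, 5, 6, 8).
  b_1=1 ≤ 2
  b_2=2 ≤ 3
  b_3=3 ≤ 4
  b_4=5 ≤ 5
  b_5=5 ≤ 6
  b_6=6 ≤ 7
  b_7=8 ≤ 8
All bounds hold ⇒ YES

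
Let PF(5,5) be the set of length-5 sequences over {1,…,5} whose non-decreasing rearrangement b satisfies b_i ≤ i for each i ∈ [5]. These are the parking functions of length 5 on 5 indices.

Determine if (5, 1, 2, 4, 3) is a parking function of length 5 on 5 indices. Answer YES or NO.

YES

Sorted: b = (1, 2, 3, 4, 5).
  b_1=1 ≤ 1
  b_2=2 ≤ 2
  b_3=3 ≤ 3
  b_4=4 ≤ 4
  b_5=5 ≤ 5
All bounds hold ⇒ YES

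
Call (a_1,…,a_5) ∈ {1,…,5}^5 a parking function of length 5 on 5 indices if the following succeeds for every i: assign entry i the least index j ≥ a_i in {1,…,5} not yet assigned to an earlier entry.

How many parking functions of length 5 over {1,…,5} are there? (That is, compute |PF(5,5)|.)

|PF| = (5+1−5)·(5+1)^{5−1} = 1 · 1296 = 1296 [KW]
E.g. (1,4,1,1,3) → sorted (1,1,1,3,4): b_i ≤ i ∀i, a PF.

1296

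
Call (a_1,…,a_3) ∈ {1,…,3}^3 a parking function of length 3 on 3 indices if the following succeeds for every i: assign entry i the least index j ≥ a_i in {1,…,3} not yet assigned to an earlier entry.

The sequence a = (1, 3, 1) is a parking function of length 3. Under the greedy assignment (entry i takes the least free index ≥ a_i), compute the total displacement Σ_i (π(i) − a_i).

Σπ = 6 ({1..3} each once); Σa = 1+3+1 = 5; disp = 6−5 = 1.

1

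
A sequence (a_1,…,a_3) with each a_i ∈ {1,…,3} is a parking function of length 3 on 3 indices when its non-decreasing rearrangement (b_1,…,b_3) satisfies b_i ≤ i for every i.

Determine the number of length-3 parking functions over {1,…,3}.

16

Count = (4−3)·4^(3−1) = 1 · 16 = 16 [KW]
E.g. (1,2,3) → sorted (1,2,3): b_i ≤ i ∀i, a PF.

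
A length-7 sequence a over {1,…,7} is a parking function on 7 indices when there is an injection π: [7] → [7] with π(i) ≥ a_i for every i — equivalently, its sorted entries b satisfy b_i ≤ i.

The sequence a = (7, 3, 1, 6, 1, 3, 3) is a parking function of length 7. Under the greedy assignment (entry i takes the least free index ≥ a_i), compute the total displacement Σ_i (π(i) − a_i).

4

Σπ(i) = 1+…+7 = 28; Σa = 7+3+1+6+1+3+3 = 24; disp = 28−24 = 4.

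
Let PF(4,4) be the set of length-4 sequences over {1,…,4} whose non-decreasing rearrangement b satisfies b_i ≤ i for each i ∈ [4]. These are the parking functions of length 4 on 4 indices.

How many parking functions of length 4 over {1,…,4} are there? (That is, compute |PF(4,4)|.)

Count = (4+1−4)·(4+1)^{4−1} = 1 · 125 = 125 (Konheim–Weiss)
One tuple (4,1,1,2) → sorted (1,1,2,4): b_i ≤ i ∀i, a PF.

125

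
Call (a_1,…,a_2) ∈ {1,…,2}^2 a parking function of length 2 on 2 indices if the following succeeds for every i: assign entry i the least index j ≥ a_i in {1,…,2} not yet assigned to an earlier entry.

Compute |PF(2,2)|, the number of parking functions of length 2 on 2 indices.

3

Count = (3−2)·3^(2−1) = 1×3 = 3
Example (1,1) → sorted (1,1): b_i ≤ i ∀i, a PF.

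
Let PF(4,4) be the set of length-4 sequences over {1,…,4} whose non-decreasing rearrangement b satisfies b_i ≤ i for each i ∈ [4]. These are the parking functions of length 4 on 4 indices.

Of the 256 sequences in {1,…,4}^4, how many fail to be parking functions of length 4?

131

#PF = 1·5^3 = 1 · 125 = 125 (Pollak)
One tuple (3,3,3,3) → sorted (3,3,3,3): b_1=3>1, not a PF.
4^4 − 125 = 256 − 125 = 131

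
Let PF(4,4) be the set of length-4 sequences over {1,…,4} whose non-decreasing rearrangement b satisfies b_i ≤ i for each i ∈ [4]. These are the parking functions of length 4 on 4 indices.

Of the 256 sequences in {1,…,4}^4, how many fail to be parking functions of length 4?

|PF(4,4)| = 1·5^3 = 1×125 = 125 (Konheim–Weiss)
E.g. (4,3,4,4) → sorted (3,4,4,4): b_1=3>1, not a PF.
Total 256; non-PF = 256−125 = 131

131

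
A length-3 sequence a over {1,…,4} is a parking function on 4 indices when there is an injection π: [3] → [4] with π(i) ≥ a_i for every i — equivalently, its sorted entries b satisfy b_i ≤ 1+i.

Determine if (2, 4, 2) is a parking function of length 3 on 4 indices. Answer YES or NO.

YES

Order a: b = (2, 2, 4).
  b_1=2 ≤ 2
  b_2=2 ≤ 3
  b_3=4 ≤ 4
All bounds hold ⇒ YES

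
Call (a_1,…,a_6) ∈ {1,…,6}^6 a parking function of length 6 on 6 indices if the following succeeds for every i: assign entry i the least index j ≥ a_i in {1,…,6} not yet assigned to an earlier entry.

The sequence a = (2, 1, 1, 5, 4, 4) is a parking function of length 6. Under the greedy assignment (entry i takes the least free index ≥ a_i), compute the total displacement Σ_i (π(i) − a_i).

4

Σπ(i) = 1+…+6 = 21; Σa = 2+1+1+5+4+4 = 17; disp = 21−17 = 4.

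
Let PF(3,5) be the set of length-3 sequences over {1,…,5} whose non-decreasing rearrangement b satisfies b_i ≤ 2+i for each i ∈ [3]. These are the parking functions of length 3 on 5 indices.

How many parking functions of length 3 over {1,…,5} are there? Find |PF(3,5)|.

Count = 3·6^2 = 3 · 36 = 108 (Konheim–Weiss)
Check (2,4,4) → sorted (2,4,4): b_i ≤ 2+i ∀i, a PF.

108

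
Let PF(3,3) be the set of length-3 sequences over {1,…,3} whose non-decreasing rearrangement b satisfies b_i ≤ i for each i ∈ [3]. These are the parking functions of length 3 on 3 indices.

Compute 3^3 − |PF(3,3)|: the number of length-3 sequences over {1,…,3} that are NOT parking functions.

|PF(3,3)| = (3+1−3)·(3+1)^{3−1} = 1·16 = 16 [KW]
E.g. (3,2,3) → sorted (2,3,3): b_1=2>1, not a PF.
So 27 − 16 = 11 fail.

11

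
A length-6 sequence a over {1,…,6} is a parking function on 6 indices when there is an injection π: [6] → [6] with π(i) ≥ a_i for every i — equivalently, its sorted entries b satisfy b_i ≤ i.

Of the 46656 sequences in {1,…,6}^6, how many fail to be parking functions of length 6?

Count = (6−6+1)·(6+1)^(6−1) = 1×16807 = 16807 [KW]
Example (1,5,4,5,2,5) → sorted (1,2,4,5,5,5): b_3=4>3, not a PF.
Total 46656; non-PF = 46656−16807 = 29849

29849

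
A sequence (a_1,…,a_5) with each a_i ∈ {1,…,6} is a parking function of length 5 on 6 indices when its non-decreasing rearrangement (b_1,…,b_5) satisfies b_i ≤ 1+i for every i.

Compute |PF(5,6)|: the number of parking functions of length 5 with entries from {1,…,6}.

#PF = 2·7^4 = 2 · 2401 = 4802 (Konheim–Weiss)
Example (5,1,6,1,4) → sorted (1,1,4,5,6): b_i ≤ 1+i ∀i, a PF.

4802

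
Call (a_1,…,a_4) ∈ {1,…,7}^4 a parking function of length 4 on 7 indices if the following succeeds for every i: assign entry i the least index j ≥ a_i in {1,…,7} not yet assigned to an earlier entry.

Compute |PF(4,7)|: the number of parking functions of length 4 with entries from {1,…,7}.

2048

|PF(4,7)| = 4·8^3 = 4·512 = 2048 (Konheim–Weiss)
E.g. (5,3,6,2) → sorted (2,3,5,6): b_i ≤ 3+i ∀i, a PF.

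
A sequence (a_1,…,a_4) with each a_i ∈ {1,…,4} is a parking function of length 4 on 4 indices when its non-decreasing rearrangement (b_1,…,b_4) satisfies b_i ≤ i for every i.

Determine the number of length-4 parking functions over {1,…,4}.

|PF| = (5−4)·5^(4−1) = 1·125 = 125 (Konheim–Weiss)
E.g. (3,2,1,1) → sorted (1,1,2,3): b_i ≤ i ∀i, a PF.

125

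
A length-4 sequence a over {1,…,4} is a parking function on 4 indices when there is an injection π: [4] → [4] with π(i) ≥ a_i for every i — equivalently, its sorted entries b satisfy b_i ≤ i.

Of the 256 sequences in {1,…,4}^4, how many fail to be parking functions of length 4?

#PF = 1·5^3 = 1×125 = 125
Example (3,4,3,3) → sorted (3,3,3,4): b_1=3>1, not a PF.
4^4 − 125 = 256 − 125 = 131

131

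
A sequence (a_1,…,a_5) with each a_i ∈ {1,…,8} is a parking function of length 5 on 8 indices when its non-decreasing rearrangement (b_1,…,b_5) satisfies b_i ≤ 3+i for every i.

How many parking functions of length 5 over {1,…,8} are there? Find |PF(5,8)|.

26244

|PF| = (9−5)·9^(5−1) = 4 · 6561 = 26244 (Konheim–Weiss)
E.g. (6,1,7,4,6) → sorted (1,4,6,6,7): b_i ≤ 3+i ∀i, a PF.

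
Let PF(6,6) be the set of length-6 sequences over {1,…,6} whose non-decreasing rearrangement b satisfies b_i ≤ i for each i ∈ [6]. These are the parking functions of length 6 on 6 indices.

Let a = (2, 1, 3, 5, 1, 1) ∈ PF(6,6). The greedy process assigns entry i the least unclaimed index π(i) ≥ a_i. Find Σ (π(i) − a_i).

Σπ = 6·7/2 = 21 (π permutes [6]); Σa = 2+1+3+5+1+1 = 13; disp = 21−13 = 8.

8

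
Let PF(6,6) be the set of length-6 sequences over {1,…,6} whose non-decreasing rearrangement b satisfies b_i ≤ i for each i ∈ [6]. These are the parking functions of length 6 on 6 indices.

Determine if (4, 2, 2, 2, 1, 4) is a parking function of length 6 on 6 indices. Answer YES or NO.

YES

Order a: b = (1, 2, 2, 2, 4, 4).
  b_1=1 ≤ 1
  b_2=2 ≤ 2
  b_3=2 ≤ 3
  b_4=2 ≤ 4
  b_5=4 ≤ 5
  b_6=4 ≤ 6
All bounds hold ⇒ YES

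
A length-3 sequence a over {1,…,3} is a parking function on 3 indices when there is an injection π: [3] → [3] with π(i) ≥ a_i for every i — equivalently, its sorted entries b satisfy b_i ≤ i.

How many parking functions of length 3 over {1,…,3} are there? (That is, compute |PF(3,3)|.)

16

Count = 1·4^2 = 1×16 = 16 (Konheim–Weiss)
Check (1,2,1) → sorted (1,1,2): b_i ≤ i ∀i, a PF.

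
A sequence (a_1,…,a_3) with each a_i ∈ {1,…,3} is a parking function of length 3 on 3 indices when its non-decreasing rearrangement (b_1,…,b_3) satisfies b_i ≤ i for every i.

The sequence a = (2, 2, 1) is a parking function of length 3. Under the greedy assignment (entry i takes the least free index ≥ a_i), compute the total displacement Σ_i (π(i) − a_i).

Σπ(i) = 1+…+3 = 6; Σa = 2+2+1 = 5; disp = 6−5 = 1.

1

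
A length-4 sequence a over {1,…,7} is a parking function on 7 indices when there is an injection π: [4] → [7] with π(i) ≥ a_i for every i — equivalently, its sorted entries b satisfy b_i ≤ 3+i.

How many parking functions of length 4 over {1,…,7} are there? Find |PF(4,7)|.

#PF = 4·8^3 = 4·512 = 2048
Example (2,6,1,5) → sorted (1,2,5,6): b_i ≤ 3+i ∀i, a PF.

2048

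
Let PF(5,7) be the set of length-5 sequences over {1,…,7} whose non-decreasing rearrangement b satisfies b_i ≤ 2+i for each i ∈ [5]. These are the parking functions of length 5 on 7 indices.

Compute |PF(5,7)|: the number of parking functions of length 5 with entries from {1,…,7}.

12288

Count = 3·8^4 = 3×4096 = 12288 (Pollak)
Check (2,1,3,6,1) → sorted (1,1,2,3,6): b_i ≤ 2+i ∀i, a PF.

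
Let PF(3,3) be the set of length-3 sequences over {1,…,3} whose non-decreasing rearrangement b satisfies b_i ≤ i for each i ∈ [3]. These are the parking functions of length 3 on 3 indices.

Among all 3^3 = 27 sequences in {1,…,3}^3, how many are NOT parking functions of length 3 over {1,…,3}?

11

#PF = (3−3+1)·(3+1)^(3−1) = 1×16 = 16
One tuple (3,2,3) → sorted (2,3,3): b_1=2>1, not a PF.
So 27 − 16 = 11 fail.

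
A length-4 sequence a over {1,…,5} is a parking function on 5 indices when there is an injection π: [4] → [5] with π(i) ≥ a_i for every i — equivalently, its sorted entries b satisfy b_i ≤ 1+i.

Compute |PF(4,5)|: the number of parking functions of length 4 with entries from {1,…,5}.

432

|PF| = (5+1−4)·(5+1)^{4−1} = 2 · 216 = 432
Check (2,2,3,3) → sorted (2,2,3,3): b_i ≤ 1+i ∀i, a PF.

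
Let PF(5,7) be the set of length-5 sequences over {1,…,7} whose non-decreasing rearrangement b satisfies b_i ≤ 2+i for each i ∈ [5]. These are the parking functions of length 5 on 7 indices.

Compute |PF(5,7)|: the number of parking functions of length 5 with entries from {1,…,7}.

12288

Count = (7−5+1)·(7+1)^(5−1) = 3·4096 = 12288 (Pollak)
Example (2,3,6,2,4) → sorted (2,2,3,4,6): b_i ≤ 2+i ∀i, a PF.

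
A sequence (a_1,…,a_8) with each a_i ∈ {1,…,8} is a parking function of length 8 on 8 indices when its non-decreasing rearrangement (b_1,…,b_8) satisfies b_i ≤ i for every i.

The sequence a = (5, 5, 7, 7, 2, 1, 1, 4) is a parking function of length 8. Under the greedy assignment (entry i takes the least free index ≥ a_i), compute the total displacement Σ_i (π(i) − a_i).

4

Σπ(i) = 1+…+8 = 36; Σa = 5+5+7+7+2+1+1+4 = 32; disp = 36−32 = 4.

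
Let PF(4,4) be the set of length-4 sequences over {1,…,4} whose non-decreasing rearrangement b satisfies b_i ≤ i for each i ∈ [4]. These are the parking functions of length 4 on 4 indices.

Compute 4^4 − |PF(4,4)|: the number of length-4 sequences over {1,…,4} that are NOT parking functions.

131

|PF| = (5−4)·5^(4−1) = 1·125 = 125 (Konheim–Weiss)
E.g. (3,3,3,1) → sorted (1,3,3,3): b_2=3>2, not a PF.
So 256 − 125 = 131 fail.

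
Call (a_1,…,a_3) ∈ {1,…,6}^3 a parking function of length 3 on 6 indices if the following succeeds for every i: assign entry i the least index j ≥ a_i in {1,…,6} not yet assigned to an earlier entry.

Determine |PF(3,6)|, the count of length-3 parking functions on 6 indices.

Count = (6+1−3)·(6+1)^{3−1} = 4 · 49 = 196 (Pollak)
Example (4,3,6) → sorted (3,4,6): b_i ≤ 3+i ∀i, a PF.

196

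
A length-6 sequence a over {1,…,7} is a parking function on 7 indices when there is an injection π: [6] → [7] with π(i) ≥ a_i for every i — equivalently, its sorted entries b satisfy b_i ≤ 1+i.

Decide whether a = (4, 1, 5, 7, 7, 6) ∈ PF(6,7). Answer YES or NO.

NO

Sorted: b = (1, 4, 5, 6, 7, 7).
  b_1=1 ≤ 2
  b_2=4 > 3
  fails at i=2 ⇒ NO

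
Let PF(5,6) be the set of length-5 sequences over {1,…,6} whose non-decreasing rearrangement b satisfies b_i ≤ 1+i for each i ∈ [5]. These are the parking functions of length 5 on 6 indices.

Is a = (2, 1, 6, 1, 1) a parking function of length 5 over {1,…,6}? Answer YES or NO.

Order a: b = (1, 1, 1, 2, 6).
  b_1=1 ≤ 2
  b_2=1 ≤ 3
  b_3=1 ≤ 4
  b_4=2 ≤ 5
  b_5=6 ≤ 6
All bounds hold ⇒ YES

YES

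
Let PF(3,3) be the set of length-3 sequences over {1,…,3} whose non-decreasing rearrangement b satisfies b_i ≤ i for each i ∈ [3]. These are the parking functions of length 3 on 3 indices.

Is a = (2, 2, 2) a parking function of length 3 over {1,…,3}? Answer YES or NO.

NO

Rearranged: b = (2, 2, 2).
  b_1=2 > 1
  fails at i=1 ⇒ NO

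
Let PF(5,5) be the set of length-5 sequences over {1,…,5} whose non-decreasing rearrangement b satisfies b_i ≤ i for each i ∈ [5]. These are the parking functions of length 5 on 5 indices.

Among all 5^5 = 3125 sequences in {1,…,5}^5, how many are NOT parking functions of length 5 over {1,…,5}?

1829

|PF| = (5+1−5)·(5+1)^{5−1} = 1 · 1296 = 1296 (Konheim–Weiss)
Check (4,5,4,4,2) → sorted (2,4,4,4,5): b_1=2>1, not a PF.
So 3125 − 1296 = 1829 fail.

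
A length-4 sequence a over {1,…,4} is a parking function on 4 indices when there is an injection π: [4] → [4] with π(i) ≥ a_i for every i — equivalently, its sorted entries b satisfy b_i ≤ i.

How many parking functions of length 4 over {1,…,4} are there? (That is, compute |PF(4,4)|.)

125

|PF(4,4)| = (4+1−4)·(4+1)^{4−1} = 1×125 = 125 (Pollak)
E.g. (2,1,3,1) → sorted (1,1,2,3): b_i ≤ i ∀i, a PF.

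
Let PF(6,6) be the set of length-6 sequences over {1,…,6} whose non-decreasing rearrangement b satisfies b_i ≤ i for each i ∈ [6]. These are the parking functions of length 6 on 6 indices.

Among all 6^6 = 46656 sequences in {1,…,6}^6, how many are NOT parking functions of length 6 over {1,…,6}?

29849

#PF = (6+1−6)·(6+1)^{6−1} = 1·16807 = 16807 (Pollak)
One tuple (4,2,5,3,3,6) → sorted (2,3,3,4,5,6): b_1=2>1, not a PF.
6^6 − 16807 = 46656 − 16807 = 29849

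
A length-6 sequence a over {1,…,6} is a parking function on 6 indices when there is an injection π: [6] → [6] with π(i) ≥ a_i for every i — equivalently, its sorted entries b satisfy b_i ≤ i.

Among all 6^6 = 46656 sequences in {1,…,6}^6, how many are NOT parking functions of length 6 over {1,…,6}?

29849

|PF(6,6)| = (7−6)·7^(6−1) = 1×16807 = 16807
Example (6,2,5,6,4,5) → sorted (2,4,5,5,6,6): b_1=2>1, not a PF.
6^6 − 16807 = 46656 − 16807 = 29849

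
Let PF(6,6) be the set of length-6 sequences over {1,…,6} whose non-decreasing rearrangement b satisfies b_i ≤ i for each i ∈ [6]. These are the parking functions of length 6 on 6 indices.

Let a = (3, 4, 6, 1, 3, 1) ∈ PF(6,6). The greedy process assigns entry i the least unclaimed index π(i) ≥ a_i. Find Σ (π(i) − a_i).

Σπ = 21 ({1..6} each once); Σa = 3+4+6+1+3+1 = 18; disp = 21−18 = 3.

3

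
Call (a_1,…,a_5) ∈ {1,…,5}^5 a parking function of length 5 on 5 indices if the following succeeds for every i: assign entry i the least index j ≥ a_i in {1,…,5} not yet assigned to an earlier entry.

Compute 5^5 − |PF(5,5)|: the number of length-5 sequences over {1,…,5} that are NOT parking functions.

|PF| = 1·6^4 = 1×1296 = 1296 (Pollak)
Example (2,5,4,5,5) → sorted (2,4,5,5,5): b_1=2>1, not a PF.
5^5 − 1296 = 3125 − 1296 = 1829

1829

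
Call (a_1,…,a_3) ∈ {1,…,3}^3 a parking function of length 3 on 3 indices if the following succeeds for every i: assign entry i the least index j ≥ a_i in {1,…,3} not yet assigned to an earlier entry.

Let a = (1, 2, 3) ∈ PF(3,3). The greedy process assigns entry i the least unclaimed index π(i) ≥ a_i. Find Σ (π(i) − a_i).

0

Σπ(i) = 1+…+3 = 6; Σa = 1+2+3 = 6; disp = 6−6 = 0.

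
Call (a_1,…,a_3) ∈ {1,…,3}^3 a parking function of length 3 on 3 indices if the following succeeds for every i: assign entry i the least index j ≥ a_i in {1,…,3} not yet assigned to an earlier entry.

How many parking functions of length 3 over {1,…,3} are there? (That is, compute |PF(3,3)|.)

|PF(3,3)| = (4−3)·4^(3−1) = 1 · 16 = 16 (Konheim–Weiss)
Check (1,2,1) → sorted (1,1,2): b_i ≤ i ∀i, a PF.

16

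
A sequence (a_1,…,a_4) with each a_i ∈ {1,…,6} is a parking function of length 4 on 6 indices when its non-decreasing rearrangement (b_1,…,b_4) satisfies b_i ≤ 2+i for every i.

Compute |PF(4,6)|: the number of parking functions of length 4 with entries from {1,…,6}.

|PF| = 3·7^3 = 3·343 = 1029
Example (6,4,3,3) → sorted (3,3,4,6): b_i ≤ 2+i ∀i, a PF.

1029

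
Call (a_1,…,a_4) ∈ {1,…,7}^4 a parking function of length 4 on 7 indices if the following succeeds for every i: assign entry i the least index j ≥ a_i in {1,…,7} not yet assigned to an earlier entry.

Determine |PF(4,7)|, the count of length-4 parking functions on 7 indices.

|PF(4,7)| = (8−4)·8^(4−1) = 4·512 = 2048 (Pollak)
Example (3,4,2,3) → sorted (2,3,3,4): b_i ≤ 3+i ∀i, a PF.

2048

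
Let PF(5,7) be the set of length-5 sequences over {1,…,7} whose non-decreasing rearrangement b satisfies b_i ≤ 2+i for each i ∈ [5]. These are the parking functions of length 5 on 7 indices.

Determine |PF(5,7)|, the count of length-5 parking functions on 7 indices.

Count = (7+1−5)·(7+1)^{5−1} = 3·4096 = 12288 (Pollak)
One tuple (2,4,2,6,2) → sorted (2,2,2,4,6): b_i ≤ 2+i ∀i, a PF.

12288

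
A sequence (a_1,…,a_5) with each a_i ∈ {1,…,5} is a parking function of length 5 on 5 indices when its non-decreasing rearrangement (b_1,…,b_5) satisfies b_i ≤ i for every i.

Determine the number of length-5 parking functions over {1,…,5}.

#PF = (6−5)·6^(5−1) = 1×1296 = 1296 (Konheim–Weiss)
Check (1,3,4,3,2) → sorted (1,2,3,3,4): b_i ≤ i ∀i, a PF.

1296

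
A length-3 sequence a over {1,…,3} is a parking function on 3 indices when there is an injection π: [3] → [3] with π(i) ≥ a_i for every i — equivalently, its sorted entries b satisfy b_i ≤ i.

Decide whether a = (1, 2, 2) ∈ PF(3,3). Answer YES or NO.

YES

Sorted: b = (1, 2, 2).
  b_1=1 ≤ 1
  b_2=2 ≤ 2
  b_3=2 ≤ 3
All bounds hold ⇒ YES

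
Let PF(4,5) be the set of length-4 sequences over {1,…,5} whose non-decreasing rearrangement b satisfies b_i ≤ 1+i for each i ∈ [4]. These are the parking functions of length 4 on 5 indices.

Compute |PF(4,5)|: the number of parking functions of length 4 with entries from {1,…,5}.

|PF| = 2·6^3 = 2×216 = 432 (Pollak)
E.g. (2,1,5,4) → sorted (1,2,4,5): b_i ≤ 1+i ∀i, a PF.

432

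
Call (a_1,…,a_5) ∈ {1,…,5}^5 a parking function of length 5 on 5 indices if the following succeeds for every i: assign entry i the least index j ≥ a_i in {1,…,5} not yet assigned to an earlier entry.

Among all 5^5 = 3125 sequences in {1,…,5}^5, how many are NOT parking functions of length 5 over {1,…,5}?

1829

|PF| = 1·6^4 = 1·1296 = 1296
Check (2,4,5,5,4) → sorted (2,4,4,5,5): b_1=2>1, not a PF.
5^5 − 1296 = 3125 − 1296 = 1829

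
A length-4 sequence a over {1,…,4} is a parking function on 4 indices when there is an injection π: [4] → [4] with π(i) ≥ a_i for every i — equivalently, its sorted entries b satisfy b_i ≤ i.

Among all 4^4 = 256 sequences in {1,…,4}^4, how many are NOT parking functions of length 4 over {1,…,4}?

|PF| = (5−4)·5^(4−1) = 1×125 = 125
Check (3,2,2,2) → sorted (2,2,2,3): b_1=2>1, not a PF.
4^4 − 125 = 256 − 125 = 131

131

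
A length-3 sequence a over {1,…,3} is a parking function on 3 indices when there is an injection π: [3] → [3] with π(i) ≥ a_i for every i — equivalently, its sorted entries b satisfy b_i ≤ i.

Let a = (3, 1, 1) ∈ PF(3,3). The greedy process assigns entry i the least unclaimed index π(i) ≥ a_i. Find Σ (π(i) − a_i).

Σπ = 6 ({1..3} each once); Σa = 3+1+1 = 5; disp = 6−5 = 1.

1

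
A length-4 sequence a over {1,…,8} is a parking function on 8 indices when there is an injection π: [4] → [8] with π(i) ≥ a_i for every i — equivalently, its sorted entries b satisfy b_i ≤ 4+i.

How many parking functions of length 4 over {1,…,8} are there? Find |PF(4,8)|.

#PF = 5·9^3 = 5×729 = 3645 (Konheim–Weiss)
One tuple (5,1,4,3) → sorted (1,3,4,5): b_i ≤ 4+i ∀i, a PF.

3645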